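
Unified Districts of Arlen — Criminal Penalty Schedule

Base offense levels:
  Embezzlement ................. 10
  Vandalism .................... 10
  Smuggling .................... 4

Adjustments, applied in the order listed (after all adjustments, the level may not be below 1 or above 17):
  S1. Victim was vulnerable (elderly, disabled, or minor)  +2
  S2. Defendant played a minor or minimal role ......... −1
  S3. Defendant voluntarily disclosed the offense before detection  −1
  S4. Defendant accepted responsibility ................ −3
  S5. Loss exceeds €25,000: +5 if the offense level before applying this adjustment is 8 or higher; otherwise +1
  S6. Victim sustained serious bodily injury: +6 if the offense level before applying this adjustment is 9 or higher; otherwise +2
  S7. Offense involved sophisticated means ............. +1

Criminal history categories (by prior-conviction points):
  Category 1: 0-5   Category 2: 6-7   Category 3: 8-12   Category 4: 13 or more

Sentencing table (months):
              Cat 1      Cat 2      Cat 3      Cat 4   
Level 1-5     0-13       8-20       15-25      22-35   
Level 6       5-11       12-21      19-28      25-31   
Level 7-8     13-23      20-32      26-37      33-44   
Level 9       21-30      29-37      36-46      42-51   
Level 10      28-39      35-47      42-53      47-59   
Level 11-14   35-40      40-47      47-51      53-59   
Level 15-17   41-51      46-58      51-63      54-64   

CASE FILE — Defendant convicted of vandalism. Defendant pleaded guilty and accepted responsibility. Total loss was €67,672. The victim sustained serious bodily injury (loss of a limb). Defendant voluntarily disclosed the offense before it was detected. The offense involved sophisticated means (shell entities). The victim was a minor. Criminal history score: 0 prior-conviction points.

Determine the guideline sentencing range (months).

41-51 months

Base offense level for vandalism: 10.
S1 applies: 10 + 2 = 12.
S2 does not apply.
S3 applies: 12 − 1 = 11.
S4 applies: 11 − 3 = 8.
S5 applies (level before this adjustment is 8 ≥ 8, so +5): 8 + 5 = 13.
S6 applies (level before this adjustment is 13 ≥ 9, so +6): 13 + 6 = 19.
S7 applies: 19 + 1 = 20.
Level 20 exceeds the maximum of 17; capped at 17.
Final offense level: 17.
Criminal history: 0 prior points → Category 1 (0-5).
Level 17 falls in the 15-17 band.
Grid: Level 15-17 × Category 1 = 41-51 months.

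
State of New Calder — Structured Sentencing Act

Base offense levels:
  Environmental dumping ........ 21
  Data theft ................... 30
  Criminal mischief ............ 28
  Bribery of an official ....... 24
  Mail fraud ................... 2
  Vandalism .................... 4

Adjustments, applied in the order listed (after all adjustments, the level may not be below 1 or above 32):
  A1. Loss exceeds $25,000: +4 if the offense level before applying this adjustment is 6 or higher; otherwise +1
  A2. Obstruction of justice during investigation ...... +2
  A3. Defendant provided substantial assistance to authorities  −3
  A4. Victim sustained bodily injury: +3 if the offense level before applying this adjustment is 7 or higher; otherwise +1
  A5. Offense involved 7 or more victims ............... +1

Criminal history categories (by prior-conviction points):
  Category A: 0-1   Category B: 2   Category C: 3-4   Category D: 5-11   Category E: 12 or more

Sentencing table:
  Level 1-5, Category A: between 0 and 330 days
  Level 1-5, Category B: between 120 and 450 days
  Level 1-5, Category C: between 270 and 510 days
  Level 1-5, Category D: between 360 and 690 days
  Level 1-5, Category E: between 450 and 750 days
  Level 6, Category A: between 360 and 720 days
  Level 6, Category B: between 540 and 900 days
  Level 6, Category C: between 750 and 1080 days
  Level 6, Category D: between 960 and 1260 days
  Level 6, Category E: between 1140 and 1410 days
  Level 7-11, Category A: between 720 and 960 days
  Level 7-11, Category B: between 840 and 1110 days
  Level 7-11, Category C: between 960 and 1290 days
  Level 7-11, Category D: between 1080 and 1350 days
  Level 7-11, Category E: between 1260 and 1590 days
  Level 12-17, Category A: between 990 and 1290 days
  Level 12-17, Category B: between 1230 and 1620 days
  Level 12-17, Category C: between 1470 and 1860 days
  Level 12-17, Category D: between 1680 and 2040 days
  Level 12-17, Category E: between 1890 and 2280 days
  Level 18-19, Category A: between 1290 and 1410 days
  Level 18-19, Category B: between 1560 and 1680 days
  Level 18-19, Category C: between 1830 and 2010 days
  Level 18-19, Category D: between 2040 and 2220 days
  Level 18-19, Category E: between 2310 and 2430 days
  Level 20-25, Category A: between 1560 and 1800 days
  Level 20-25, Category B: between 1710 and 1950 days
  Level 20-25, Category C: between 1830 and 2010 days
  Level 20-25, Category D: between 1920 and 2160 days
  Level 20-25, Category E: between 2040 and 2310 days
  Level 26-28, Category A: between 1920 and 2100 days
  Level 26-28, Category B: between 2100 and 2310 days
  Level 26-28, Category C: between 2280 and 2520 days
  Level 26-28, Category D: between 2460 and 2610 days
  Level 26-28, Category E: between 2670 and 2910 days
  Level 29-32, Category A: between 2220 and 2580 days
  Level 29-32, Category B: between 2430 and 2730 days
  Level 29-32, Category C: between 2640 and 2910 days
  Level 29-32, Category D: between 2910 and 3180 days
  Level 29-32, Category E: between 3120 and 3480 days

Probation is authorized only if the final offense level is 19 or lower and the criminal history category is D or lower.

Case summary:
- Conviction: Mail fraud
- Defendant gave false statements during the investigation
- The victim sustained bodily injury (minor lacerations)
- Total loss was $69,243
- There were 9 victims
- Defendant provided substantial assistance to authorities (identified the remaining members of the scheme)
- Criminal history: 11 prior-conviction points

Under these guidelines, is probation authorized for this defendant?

Yes

Base offense level for mail fraud: 2.
A1 applies (level before this adjustment is 2 < 6, so +1): 2 + 1 = 3.
A2 applies: 3 + 2 = 5.
A3 applies: 5 − 3 = 2.
A4 applies (level before this adjustment is 2 < 7, so +1): 2 + 1 = 3.
A5 applies: 3 + 1 = 4.
Final offense level: 4.
Criminal history: 11 prior points → Category D (5-11).
Level 4 falls in the 1-5 band.
Grid: Level 1-5 × Category D = 360-690 days.
Probation check: level 4 ≤ 19 and category D ≤ D → eligible.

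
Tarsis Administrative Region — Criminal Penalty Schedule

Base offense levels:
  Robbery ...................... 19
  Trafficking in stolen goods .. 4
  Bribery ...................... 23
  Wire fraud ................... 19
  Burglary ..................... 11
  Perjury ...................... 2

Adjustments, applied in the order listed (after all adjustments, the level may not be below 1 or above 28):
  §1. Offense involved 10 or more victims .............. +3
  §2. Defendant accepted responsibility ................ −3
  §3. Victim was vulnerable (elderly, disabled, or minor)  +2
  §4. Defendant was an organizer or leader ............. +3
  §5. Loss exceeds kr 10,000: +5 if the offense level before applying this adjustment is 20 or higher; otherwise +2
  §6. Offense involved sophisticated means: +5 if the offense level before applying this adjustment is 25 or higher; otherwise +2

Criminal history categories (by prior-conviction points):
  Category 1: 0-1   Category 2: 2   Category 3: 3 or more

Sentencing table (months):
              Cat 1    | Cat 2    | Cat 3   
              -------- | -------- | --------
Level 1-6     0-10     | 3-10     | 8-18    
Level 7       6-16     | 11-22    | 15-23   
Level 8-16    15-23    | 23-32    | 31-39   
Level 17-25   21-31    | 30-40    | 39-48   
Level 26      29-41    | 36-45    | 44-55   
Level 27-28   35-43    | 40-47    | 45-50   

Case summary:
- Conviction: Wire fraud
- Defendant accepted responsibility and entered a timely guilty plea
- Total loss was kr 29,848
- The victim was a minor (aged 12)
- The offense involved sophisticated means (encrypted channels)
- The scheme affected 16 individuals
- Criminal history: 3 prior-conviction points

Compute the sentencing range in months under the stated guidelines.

Base offense level for wire fraud: 19.
§1 applies: 19 + 3 = 22.
§2 applies: 22 − 3 = 19.
§3 applies: 19 + 2 = 21.
§5 applies (level before this adjustment is 21 ≥ 20, so +5): 21 + 5 = 26.
§6 applies (level before this adjustment is 26 ≥ 25, so +5): 26 + 5 = 31.
Level 31 exceeds the maximum of 28; capped at 28.
Final offense level: 28.
Criminal history: 3 prior points → Category 3 (3+).
Level 28 falls in the 27-28 band.
Grid: Level 27-28 × Category 3 = 45-50 months.

45-50 months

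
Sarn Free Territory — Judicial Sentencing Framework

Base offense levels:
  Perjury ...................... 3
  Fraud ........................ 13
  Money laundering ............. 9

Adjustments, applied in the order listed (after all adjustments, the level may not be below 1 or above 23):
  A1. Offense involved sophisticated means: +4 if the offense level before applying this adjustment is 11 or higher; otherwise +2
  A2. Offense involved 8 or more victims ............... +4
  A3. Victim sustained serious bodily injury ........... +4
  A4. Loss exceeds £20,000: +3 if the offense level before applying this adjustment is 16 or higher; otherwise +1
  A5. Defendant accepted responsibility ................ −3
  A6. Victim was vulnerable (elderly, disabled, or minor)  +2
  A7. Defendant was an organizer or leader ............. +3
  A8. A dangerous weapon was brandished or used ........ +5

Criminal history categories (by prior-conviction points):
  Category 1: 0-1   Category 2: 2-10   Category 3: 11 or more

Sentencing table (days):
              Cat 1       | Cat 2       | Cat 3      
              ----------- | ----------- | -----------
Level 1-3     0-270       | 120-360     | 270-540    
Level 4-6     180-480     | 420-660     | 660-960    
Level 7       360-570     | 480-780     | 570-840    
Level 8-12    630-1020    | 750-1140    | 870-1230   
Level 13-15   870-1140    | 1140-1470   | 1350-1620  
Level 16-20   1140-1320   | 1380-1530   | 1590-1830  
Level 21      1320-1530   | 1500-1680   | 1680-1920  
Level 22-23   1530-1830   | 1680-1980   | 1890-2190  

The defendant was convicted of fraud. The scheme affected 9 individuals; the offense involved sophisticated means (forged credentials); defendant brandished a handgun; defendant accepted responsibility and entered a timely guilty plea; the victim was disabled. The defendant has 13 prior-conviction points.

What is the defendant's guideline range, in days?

1890-2190 days

Base offense level for fraud: 13.
A1 applies (level before this adjustment is 13 ≥ 11, so +4): 13 + 4 = 17.
A2 applies: 17 + 4 = 21.
A3 does not apply.
A5 applies: 21 − 3 = 18.
A6 applies: 18 + 2 = 20.
A7 does not apply.
A8 applies: 20 + 5 = 25.
Level 25 exceeds the maximum of 23; capped at 23.
Final offense level: 23.
Criminal history: 13 prior points → Category 3 (11+).
Level 23 falls in the 22-23 band.
Grid: Level 22-23 × Category 3 = 1890-2190 days.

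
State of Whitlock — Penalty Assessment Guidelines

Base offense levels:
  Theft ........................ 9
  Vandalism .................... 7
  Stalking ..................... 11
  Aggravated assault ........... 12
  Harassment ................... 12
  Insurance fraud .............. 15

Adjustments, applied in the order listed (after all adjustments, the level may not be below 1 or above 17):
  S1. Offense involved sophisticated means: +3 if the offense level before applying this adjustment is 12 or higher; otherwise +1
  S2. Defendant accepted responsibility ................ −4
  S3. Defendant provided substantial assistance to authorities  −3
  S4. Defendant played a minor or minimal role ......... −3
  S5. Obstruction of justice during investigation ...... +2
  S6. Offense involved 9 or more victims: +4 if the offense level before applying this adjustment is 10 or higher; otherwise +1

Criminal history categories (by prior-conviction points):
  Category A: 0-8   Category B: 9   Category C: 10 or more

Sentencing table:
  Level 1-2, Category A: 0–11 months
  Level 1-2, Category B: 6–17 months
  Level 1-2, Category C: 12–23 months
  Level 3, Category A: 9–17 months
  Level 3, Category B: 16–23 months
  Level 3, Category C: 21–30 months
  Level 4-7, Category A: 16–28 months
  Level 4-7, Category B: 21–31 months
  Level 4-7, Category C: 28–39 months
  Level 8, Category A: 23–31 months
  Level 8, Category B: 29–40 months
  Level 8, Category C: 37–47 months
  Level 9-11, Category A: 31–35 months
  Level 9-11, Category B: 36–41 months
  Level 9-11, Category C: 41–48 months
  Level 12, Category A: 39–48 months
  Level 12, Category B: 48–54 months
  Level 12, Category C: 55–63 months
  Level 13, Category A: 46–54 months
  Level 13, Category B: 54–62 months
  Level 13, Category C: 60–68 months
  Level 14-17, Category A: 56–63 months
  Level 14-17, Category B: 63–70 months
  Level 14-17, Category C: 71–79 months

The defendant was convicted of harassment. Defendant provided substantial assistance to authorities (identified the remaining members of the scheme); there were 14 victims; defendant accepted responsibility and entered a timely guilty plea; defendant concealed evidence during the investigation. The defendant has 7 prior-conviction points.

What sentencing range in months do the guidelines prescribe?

23-31 months

Base offense level for harassment: 12.
S1 does not apply.
S2 applies: 12 − 4 = 8.
S3 applies: 8 − 3 = 5.
S4 does not apply.
S5 applies: 5 + 2 = 7.
S6 applies (level before this adjustment is 7 < 10, so +1): 7 + 1 = 8.
Final offense level: 8.
Criminal history: 7 prior points → Category A (0-8).
Level 8 falls in the 8 band.
Grid: Level 8 × Category A = 23-31 months.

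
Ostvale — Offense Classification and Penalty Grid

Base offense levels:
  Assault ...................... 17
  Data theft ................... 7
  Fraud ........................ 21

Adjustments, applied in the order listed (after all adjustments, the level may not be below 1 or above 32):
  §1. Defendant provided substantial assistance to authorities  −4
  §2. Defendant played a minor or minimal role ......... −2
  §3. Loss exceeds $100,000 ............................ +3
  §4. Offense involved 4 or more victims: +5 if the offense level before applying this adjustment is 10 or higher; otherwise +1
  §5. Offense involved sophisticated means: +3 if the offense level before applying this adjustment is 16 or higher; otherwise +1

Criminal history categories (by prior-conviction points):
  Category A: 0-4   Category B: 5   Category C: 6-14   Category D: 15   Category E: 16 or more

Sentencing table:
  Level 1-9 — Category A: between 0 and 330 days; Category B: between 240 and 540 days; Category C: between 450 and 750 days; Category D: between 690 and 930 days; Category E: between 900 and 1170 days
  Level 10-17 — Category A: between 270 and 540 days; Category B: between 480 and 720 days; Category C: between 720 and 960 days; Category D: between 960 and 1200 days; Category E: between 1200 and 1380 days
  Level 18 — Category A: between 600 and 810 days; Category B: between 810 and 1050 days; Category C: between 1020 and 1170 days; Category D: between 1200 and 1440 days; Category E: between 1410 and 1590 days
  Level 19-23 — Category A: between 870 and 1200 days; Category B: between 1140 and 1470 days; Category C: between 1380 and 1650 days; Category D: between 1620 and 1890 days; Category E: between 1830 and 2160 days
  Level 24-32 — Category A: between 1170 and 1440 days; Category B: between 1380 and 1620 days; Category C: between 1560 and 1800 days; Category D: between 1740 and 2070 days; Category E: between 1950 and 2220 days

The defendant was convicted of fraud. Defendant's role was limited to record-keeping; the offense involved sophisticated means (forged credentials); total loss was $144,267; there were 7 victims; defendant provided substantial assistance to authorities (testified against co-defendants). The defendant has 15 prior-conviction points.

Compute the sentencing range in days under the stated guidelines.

1740-2070 days

Base offense level for fraud: 21.
§1 applies: 21 − 4 = 17.
§2 applies: 17 − 2 = 15.
§3 applies: 15 + 3 = 18.
§4 applies (level before this adjustment is 18 ≥ 10, so +5): 18 + 5 = 23.
§5 applies (level before this adjustment is 23 ≥ 16, so +3): 23 + 3 = 26.
Final offense level: 26.
Criminal history: 15 prior points → Category D (15).
Level 26 falls in the 24-32 band.
Grid: Level 24-32 × Category D = 1740-2070 days.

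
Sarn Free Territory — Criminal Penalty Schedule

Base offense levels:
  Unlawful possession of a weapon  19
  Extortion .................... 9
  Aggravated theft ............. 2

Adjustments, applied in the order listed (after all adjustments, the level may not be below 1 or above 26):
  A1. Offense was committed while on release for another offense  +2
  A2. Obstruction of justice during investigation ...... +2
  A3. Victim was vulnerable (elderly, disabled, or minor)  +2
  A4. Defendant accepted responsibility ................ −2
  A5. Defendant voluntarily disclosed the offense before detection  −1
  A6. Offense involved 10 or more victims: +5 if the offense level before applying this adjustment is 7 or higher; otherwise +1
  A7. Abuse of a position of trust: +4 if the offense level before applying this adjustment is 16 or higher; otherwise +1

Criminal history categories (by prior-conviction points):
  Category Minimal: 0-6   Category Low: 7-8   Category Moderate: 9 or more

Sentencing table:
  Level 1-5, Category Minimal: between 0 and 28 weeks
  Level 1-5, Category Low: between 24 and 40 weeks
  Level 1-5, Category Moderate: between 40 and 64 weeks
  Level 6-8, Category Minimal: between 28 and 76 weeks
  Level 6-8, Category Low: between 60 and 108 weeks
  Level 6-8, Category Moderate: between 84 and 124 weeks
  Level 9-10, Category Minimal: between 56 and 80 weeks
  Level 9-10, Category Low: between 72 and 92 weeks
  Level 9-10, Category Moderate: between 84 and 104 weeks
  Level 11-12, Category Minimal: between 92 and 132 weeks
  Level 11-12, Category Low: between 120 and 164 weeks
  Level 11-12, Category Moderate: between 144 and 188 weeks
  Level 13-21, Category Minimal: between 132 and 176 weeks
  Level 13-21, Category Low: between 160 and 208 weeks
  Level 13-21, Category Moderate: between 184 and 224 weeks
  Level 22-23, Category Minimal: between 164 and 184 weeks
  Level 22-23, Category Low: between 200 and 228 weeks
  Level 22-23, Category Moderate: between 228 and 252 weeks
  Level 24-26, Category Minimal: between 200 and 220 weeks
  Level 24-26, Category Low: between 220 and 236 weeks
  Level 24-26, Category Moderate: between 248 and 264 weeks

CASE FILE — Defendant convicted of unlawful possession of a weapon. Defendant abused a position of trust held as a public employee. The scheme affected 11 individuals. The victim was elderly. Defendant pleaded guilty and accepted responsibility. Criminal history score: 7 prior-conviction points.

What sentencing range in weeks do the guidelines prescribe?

220-236 weeks

Base offense level for unlawful possession of a weapon: 19.
A1 does not apply.
A2 does not apply.
A3 applies: 19 + 2 = 21.
A4 applies: 21 − 2 = 19.
A6 applies (level before this adjustment is 19 ≥ 7, so +5): 19 + 5 = 24.
A7 applies (level before this adjustment is 24 ≥ 16, so +4): 24 + 4 = 28.
Level 28 exceeds the maximum of 26; capped at 26.
Final offense level: 26.
Criminal history: 7 prior points → Category Low (7-8).
Level 26 falls in the 24-26 band.
Grid: Level 24-26 × Category Low = 220-236 weeks.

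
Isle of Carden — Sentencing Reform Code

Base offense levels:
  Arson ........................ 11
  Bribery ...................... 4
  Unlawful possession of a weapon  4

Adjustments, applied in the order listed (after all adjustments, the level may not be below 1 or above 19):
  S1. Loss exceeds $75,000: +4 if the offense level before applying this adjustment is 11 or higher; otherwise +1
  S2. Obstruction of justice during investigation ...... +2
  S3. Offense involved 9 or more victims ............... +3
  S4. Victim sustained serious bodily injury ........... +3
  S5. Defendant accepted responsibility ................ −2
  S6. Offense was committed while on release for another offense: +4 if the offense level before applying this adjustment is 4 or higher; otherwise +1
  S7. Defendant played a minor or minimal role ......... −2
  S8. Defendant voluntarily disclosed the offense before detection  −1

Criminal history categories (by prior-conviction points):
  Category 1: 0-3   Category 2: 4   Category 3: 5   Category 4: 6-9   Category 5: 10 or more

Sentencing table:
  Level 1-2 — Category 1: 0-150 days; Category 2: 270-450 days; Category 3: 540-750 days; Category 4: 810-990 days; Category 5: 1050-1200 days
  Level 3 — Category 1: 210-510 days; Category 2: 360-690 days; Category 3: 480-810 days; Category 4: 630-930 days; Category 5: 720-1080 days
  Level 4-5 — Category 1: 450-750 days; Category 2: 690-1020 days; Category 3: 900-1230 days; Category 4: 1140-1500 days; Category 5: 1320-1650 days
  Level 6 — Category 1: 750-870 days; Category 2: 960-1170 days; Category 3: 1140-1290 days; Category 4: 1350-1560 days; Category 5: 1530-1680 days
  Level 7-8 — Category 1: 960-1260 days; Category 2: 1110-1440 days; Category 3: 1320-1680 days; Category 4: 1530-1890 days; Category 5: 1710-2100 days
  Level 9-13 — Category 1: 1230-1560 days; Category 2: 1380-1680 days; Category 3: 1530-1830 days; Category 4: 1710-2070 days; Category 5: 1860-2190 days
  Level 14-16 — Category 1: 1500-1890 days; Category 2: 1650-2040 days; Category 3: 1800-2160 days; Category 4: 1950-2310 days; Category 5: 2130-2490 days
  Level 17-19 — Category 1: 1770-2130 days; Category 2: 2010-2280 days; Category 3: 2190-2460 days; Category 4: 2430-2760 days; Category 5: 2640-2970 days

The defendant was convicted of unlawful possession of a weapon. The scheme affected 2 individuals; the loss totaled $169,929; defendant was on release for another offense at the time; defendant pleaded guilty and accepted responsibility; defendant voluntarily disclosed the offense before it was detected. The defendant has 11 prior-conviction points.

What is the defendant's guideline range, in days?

Base offense level for unlawful possession of a weapon: 4.
S1 applies (level before this adjustment is 4 < 11, so +1): 4 + 1 = 5.
S3 does not apply.
S4 does not apply.
S5 applies: 5 − 2 = 3.
S6 applies (level before this adjustment is 3 < 4, so +1): 3 + 1 = 4.
S8 applies: 4 − 1 = 3.
Final offense level: 3.
Criminal history: 11 prior points → Category 5 (10+).
Level 3 falls in the 3 band.
Grid: Level 3 × Category 5 = 720-1080 days.

720-1080 days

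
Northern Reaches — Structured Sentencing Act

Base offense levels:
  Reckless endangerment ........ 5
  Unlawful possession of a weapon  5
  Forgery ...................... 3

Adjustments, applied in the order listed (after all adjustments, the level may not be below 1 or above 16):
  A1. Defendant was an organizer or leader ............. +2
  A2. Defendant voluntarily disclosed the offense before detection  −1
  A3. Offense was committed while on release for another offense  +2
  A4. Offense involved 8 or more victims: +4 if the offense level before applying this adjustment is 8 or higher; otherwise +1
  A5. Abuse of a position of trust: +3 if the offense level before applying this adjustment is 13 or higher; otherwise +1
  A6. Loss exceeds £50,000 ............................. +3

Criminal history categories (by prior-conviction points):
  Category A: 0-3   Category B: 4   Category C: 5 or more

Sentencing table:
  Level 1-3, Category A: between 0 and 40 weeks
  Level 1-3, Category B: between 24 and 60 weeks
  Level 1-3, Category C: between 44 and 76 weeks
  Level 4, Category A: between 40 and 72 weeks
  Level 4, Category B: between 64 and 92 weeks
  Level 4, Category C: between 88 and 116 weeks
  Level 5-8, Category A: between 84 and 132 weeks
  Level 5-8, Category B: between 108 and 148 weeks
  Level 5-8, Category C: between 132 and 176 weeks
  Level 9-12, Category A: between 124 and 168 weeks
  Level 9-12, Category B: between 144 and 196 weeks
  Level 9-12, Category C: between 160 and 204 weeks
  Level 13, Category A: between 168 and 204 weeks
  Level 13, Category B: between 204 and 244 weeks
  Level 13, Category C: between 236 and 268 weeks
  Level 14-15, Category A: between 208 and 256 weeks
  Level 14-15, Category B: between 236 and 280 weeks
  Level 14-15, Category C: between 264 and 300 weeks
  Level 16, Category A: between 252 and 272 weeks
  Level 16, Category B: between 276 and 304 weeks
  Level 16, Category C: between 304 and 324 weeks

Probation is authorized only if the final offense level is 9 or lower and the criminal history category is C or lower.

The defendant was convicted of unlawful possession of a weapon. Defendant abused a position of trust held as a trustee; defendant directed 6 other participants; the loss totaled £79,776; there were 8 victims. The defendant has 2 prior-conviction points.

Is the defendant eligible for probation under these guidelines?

Base offense level for unlawful possession of a weapon: 5.
A1 applies: 5 + 2 = 7.
A2 does not apply.
A4 applies (level before this adjustment is 7 < 8, so +1): 7 + 1 = 8.
A5 applies (level before this adjustment is 8 < 13, so +1): 8 + 1 = 9.
A6 applies: 9 + 3 = 12.
Final offense level: 12.
Criminal history: 2 prior points → Category A (0-3).
Level 12 falls in the 9-12 band.
Grid: Level 9-12 × Category A = 124-168 weeks.
Probation check: level 12 > 9 and category A ≤ C → not eligible.

No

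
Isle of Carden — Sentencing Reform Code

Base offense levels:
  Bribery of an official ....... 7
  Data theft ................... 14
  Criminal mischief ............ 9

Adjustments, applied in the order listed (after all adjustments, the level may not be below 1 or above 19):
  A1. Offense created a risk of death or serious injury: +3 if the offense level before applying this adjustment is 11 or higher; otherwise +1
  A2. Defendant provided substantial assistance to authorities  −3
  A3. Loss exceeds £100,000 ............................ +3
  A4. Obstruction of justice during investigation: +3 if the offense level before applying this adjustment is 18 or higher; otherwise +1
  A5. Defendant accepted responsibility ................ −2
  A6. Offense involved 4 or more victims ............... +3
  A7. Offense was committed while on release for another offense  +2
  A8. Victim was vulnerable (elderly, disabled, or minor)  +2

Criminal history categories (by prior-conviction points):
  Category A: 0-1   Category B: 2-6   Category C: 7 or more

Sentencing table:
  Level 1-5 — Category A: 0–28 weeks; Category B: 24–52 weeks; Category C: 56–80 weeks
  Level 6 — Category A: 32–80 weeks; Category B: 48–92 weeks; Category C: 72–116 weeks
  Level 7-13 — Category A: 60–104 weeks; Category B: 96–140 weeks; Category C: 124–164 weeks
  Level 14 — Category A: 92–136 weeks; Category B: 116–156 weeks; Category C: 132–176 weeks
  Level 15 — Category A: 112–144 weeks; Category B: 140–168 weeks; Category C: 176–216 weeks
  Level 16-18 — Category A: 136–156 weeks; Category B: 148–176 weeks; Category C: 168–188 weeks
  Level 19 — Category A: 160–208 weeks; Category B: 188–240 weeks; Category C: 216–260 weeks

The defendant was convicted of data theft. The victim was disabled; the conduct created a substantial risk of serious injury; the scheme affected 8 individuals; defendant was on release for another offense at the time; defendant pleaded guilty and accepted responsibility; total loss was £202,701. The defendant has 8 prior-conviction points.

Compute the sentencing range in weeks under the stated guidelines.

Base offense level for data theft: 14.
A1 applies (level before this adjustment is 14 ≥ 11, so +3): 14 + 3 = 17.
A3 applies: 17 + 3 = 20.
A4 does not apply.
A5 applies: 20 − 2 = 18.
A6 applies: 18 + 3 = 21.
A7 applies: 21 + 2 = 23.
A8 applies: 23 + 2 = 25.
Level 25 exceeds the maximum of 19; capped at 19.
Final offense level: 19.
Criminal history: 8 prior points → Category C (7+).
Level 19 falls in the 19 band.
Grid: Level 19 × Category C = 216-260 weeks.

216-260 weeks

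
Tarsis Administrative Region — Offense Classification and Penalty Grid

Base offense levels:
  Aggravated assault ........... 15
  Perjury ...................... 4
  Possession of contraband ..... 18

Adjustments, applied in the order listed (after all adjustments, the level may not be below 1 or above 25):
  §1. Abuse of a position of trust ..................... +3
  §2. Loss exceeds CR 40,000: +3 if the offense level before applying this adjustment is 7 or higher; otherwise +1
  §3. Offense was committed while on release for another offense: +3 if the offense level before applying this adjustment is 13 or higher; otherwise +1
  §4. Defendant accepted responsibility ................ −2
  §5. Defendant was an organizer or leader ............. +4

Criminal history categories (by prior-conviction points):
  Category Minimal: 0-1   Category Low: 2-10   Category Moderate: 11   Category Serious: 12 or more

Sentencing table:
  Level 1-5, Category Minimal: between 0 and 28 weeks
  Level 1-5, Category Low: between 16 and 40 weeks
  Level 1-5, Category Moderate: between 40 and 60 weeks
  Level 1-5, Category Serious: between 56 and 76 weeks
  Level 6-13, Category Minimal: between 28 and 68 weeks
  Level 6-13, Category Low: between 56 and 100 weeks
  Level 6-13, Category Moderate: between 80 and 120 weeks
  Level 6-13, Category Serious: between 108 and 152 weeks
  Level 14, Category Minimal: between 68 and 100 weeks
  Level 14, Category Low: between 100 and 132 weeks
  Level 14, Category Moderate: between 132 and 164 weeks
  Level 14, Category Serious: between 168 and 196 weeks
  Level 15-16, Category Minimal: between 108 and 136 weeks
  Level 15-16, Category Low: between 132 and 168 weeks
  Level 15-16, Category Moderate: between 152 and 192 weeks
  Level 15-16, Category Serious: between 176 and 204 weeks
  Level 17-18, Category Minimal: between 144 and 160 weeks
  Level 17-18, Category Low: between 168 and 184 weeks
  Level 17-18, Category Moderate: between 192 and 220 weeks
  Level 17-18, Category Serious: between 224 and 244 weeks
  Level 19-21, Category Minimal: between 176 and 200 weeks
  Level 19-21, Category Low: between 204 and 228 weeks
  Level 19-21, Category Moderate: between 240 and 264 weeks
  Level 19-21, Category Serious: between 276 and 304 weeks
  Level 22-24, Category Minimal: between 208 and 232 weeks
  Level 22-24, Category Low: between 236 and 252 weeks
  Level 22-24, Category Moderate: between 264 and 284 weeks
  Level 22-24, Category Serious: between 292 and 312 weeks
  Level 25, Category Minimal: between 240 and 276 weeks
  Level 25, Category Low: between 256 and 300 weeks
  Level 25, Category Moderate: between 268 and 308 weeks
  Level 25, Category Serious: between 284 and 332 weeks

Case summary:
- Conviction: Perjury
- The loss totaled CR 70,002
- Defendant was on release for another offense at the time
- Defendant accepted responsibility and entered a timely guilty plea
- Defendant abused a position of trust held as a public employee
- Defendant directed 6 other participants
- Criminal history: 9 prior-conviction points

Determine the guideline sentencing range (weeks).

56-100 weeks

Base offense level for perjury: 4.
§1 applies: 4 + 3 = 7.
§2 applies (level before this adjustment is 7 ≥ 7, so +3): 7 + 3 = 10.
§3 applies (level before this adjustment is 10 < 13, so +1): 10 + 1 = 11.
§4 applies: 11 − 2 = 9.
§5 applies: 9 + 4 = 13.
Final offense level: 13.
Criminal history: 9 prior points → Category Low (2-10).
Level 13 falls in the 6-13 band.
Grid: Level 6-13 × Category Low = 56-100 weeks.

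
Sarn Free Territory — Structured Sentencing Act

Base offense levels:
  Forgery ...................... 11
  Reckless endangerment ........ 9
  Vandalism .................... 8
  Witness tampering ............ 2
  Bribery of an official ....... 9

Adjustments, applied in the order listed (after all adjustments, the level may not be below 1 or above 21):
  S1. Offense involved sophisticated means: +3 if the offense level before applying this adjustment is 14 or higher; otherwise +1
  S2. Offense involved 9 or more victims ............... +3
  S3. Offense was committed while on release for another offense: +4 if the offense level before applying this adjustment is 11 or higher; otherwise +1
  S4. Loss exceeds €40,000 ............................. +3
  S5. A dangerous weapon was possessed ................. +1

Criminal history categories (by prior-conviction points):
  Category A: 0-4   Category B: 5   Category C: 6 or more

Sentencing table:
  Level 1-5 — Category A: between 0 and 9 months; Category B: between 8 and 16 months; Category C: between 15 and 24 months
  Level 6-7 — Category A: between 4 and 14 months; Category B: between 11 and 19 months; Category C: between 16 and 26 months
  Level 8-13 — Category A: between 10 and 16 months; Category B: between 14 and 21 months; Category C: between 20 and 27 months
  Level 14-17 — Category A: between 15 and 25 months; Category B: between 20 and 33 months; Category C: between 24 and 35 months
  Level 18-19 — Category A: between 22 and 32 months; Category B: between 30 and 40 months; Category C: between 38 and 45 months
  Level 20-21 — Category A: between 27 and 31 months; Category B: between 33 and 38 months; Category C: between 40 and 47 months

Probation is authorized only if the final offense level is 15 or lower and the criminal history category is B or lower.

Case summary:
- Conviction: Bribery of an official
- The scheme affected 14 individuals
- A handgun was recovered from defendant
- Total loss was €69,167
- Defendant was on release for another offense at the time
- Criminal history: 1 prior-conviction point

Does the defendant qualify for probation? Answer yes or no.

Base offense level for bribery of an official: 9.
S1 does not apply.
S2 applies: 9 + 3 = 12.
S3 applies (level before this adjustment is 12 ≥ 11, so +4): 12 + 4 = 16.
S4 applies: 16 + 3 = 19.
S5 applies: 19 + 1 = 20.
Final offense level: 20.
Criminal history: 1 prior point → Category A (0-4).
Level 20 falls in the 20-21 band.
Grid: Level 20-21 × Category A = 27-31 months.
Probation check: level 20 > 15 and category A ≤ B → not eligible.

No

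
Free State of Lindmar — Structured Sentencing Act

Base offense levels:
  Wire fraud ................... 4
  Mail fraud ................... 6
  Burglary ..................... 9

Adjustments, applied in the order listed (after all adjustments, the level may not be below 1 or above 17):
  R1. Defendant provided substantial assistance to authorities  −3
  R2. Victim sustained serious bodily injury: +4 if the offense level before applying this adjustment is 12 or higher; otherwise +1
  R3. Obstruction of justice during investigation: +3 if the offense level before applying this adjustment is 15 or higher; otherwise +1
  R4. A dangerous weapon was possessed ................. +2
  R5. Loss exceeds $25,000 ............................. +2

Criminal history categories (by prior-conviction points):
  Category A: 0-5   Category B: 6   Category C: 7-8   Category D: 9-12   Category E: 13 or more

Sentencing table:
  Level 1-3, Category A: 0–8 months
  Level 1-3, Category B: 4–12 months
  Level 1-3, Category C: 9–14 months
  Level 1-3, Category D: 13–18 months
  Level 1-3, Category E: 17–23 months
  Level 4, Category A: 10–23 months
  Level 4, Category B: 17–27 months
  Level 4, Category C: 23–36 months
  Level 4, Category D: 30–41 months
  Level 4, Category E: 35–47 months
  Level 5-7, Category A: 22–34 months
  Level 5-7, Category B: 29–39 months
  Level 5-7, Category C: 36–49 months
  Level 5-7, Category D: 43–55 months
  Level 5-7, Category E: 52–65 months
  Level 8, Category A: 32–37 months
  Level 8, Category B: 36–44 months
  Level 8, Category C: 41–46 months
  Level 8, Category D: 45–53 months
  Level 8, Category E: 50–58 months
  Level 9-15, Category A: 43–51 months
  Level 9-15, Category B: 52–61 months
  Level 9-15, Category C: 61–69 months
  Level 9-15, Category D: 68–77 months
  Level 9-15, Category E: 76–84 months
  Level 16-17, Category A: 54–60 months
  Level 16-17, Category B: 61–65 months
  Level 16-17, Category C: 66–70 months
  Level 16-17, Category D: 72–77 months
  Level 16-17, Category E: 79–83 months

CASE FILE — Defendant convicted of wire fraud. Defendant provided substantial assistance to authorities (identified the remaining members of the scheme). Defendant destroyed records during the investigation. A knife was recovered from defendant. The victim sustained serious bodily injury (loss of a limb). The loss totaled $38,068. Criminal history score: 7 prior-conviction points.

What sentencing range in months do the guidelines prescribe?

Base offense level for wire fraud: 4.
R1 applies: 4 − 3 = 1.
R2 applies (level before this adjustment is 1 < 12, so +1): 1 + 1 = 2.
R3 applies (level before this adjustment is 2 < 15, so +1): 2 + 1 = 3.
R4 applies: 3 + 2 = 5.
R5 applies: 5 + 2 = 7.
Final offense level: 7.
Criminal history: 7 prior points → Category C (7-8).
Level 7 falls in the 5-7 band.
Grid: Level 5-7 × Category C = 36-49 months.

36-49 months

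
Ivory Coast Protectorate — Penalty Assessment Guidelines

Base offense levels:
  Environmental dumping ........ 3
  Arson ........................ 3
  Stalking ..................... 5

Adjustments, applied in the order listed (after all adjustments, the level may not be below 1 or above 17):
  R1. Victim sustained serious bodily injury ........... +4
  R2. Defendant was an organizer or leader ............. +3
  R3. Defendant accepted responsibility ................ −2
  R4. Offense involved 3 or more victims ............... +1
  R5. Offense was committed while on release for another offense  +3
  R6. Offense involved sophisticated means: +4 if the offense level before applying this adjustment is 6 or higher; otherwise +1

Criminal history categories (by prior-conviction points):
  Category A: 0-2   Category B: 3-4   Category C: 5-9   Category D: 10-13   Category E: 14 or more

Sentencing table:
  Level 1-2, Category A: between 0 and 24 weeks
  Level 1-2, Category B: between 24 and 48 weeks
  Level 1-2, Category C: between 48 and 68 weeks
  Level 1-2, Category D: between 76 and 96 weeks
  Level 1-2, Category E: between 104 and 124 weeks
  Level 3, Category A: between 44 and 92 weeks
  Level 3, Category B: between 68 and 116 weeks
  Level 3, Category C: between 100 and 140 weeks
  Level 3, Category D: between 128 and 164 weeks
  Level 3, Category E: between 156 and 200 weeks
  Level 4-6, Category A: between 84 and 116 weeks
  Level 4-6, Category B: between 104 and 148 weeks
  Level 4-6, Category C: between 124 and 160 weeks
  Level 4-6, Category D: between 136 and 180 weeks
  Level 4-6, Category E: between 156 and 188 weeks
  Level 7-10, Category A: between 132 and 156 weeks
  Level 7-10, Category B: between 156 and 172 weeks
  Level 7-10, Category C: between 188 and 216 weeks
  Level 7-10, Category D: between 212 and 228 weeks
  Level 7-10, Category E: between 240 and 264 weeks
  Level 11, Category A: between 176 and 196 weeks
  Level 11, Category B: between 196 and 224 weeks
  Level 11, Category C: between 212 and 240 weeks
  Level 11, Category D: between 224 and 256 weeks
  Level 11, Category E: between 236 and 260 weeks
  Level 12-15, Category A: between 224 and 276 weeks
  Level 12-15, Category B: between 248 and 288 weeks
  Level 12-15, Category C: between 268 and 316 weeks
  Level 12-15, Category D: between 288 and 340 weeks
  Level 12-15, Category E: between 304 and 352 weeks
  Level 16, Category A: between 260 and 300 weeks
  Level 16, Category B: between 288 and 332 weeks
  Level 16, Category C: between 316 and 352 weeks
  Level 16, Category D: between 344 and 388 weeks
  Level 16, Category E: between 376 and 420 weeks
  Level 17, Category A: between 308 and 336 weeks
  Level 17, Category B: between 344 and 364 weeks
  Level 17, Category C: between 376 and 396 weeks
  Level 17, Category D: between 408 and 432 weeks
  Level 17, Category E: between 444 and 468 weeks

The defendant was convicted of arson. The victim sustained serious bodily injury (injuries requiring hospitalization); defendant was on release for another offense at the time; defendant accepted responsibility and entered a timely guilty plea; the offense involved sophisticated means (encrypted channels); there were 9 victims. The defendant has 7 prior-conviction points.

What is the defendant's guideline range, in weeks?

Base offense level for arson: 3.
R1 applies: 3 + 4 = 7.
R3 applies: 7 − 2 = 5.
R4 applies: 5 + 1 = 6.
R5 applies: 6 + 3 = 9.
R6 applies (level before this adjustment is 9 ≥ 6, so +4): 9 + 4 = 13.
Final offense level: 13.
Criminal history: 7 prior points → Category C (5-9).
Level 13 falls in the 12-15 band.
Grid: Level 12-15 × Category C = 268-316 weeks.

268-316 weeks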